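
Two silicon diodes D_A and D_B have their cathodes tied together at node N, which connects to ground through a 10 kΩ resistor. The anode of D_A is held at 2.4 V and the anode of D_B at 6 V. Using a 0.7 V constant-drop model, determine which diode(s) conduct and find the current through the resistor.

Assume both conduct. Then node N would need to be at both 2.4−0.7 = 1.7 V and 6−0.7 = 5.3 V, which is impossible.
Assume only D_B conducts: V_N = 6 − 0.7 = 5.3 V, so I_R = 5.3/10 = 0.53 mA.
Check D_A: its anode-to-cathode voltage is 2.4 − 5.3 = -2.9 V < 0.7 V, so it is off. The assumption is consistent.

Only D_B conducts; I_R ≈ 0.53 mA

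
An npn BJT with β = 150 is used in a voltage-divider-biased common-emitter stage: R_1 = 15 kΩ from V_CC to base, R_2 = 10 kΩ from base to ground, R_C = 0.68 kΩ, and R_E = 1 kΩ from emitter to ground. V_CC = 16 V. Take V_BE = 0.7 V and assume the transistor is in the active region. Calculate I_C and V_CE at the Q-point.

I_C ≈ 5.4 mA, V_CE ≈ 6.8 V

Thevenize the base divider: V_Th = V_CC·R_2/(R_1+R_2) = 16×10/25 = 6.4 V, R_Th = R_1‖R_2 = 6 kΩ.
Base-emitter loop: V_Th = I_B·R_Th + V_BE + (β+1)I_B·R_E, so I_B = (6.4 − 0.7) / (6 + 151×1) = 0.0363 mA.
I_C = β·I_B = 150×0.0363 = 5.45 mA, and I_E = (β+1)I_B = 5.48 mA.
V_CE = V_CC − I_C·R_C − I_E·R_E = 16 − 5.45×0.68 − 5.48×1 = 6.81 V.
V_CE = 6.81 V > 0.2 V confirms active-region operation.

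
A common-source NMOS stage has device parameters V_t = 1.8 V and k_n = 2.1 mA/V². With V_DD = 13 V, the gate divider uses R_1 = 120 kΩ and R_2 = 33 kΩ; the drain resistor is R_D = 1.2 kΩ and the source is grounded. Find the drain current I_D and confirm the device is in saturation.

I_D ≈ 1.1 mA

V_G = V_DD·R_2/(R_1+R_2) = 13×33/153 = 2.8 V. With the source grounded, V_GS = V_G = 2.8 V.
Assume saturation: I_D = (k_n/2)(V_GS − V_t)² = (2.1/2)×(2.8 − 1.8)² = 1.05×1² = 1.06 mA.
V_DS = V_DD − I_D·R_D = 13 − 1.06×1.2 = 11.7 V.
Saturation requires V_DS ≥ V_GS − V_t = 1 V; 11.7 ≥ 1 ✓.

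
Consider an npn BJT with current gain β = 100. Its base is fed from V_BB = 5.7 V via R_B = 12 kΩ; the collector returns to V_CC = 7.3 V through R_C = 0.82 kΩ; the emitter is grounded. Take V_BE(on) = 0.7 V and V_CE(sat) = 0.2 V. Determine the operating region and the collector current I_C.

Assume active: I_B = (5.7 − 0.7)/12 = 0.417 mA, giving I_C = β·I_B = 41.7 mA.
But then V_CE = 7.3 − 41.7×0.82 = -26.9 V < V_CE(sat) = 0.2 V — impossible in the active region.
So the transistor is saturated. With V_CE = 0.2 V, I_C = (V_CC − 0.2)/R_C = 7.1/0.82 = 8.66 mA.
Check: β·I_B = 41.7 mA > I_C = 8.66 mA, confirming saturation.

saturation; I_C ≈ 8.7 mA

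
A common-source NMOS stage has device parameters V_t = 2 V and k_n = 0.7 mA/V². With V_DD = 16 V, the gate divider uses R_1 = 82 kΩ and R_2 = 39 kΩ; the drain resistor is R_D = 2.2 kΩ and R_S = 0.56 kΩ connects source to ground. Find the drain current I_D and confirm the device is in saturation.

I_D ≈ 1.7 mA

V_G = V_DD·R_2/(R_1+R_2) = 16×39/121 = 5.16 V.
Assume saturation: I_D = (k_n/2)(V_GS − V_t)² with V_GS = V_G − I_D·R_S = 5.16 − 0.56·I_D.
Substituting gives 0.11·I_D² − 2.24·I_D + 3.49 = 0, with roots I_D = 1.7 or 18.7 mA.
The root I_D = 18.7 mA gives V_GS = -5.31 V ≤ V_t, so take I_D = 1.7 mA.
Then V_GS = 4.2 V and V_DS = V_DD − I_D(R_D+R_S) = 16 − 1.7×2.76 = 11.3 V.
Saturation requires V_DS ≥ V_GS − V_t = 2.2 V; 11.3 ≥ 2.2 ✓.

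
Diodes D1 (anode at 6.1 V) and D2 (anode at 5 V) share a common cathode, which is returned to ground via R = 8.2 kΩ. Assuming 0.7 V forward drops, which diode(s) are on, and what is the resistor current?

Assume both conduct. Then node N would need to be at both 6.1−0.7 = 5.4 V and 5−0.7 = 4.3 V, which is impossible.
Assume only D1 conducts: V_N = 6.1 − 0.7 = 5.4 V, so I_R = 5.4/8.2 = 0.659 mA.
Check D2: its anode-to-cathode voltage is 5 − 5.4 = -0.4 V < 0.7 V, so it is off. The assumption is consistent.

Only D1 conducts; I_R ≈ 0.66 mA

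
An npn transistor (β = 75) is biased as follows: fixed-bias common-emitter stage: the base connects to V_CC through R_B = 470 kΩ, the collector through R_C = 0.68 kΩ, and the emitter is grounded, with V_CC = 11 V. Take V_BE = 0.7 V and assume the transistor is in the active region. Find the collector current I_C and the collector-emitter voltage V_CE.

Base loop: V_CC = I_B·R_B + V_BE, so I_B = (11 − 0.7)/470 kΩ = 0.0219 mA.
In the active region I_C = β·I_B = 75 × 0.0219 = 1.64 mA.
Collector loop: V_CE = V_CC − I_C·R_C = 11 − 1.64×0.68 = 9.88 V.
Since V_CE = 9.88 V > V_CE(sat) ≈ 0.2 V, the transistor is in the active region as assumed.

I_C ≈ 1.6 mA, V_CE ≈ 9.9 V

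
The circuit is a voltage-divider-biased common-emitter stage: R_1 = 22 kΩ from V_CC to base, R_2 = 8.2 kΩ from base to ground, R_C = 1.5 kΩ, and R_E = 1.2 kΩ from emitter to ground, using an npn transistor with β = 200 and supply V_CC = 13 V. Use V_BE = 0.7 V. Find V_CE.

V_CE ≈ 6.8 V

Thevenize the base divider: V_Th = V_CC·R_2/(R_1+R_2) = 13×8.2/30.2 = 3.53 V, R_Th = R_1‖R_2 = 5.97 kΩ.
Base-emitter loop: V_Th = I_B·R_Th + V_BE + (β+1)I_B·R_E, so I_B = (3.53 − 0.7) / (5.97 + 201×1.2) = 0.0114 mA.
I_C = β·I_B = 200×0.0114 = 2.29 mA, and I_E = (β+1)I_B = 2.3 mA.
V_CE = V_CC − I_C·R_C − I_E·R_E = 13 − 2.29×1.5 − 2.3×1.2 = 6.8 V.
V_CE = 6.8 V > 0.2 V confirms active-region operation.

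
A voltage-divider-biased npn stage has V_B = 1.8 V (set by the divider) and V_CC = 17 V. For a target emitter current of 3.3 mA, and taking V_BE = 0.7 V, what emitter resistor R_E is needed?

R_E ≈ 0.33 kΩ

V_E = V_B − V_BE = 1.8 − 0.7 = 1.1 V.
R_E = V_E / I_E = 1.1 / 3.3 = 0.333 kΩ.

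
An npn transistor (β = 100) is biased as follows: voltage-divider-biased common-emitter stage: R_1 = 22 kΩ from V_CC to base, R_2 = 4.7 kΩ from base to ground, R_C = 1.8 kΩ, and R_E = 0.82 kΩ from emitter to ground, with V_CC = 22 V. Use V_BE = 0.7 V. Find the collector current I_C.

I_C ≈ 3.7 mA

Thevenize the base divider: V_Th = V_CC·R_2/(R_1+R_2) = 22×4.7/26.7 = 3.87 V, R_Th = R_1‖R_2 = 3.87 kΩ.
Base-emitter loop: V_Th = I_B·R_Th + V_BE + (β+1)I_B·R_E, so I_B = (3.87 − 0.7) / (3.87 + 101×0.82) = 0.0366 mA.
I_C = β·I_B = 100×0.0366 = 3.66 mA, and I_E = (β+1)I_B = 3.7 mA.
V_CE = V_CC − I_C·R_C − I_E·R_E = 22 − 3.66×1.8 − 3.7×0.82 = 12.4 V.
V_CE = 12.4 V > 0.2 V confirms active-region operation.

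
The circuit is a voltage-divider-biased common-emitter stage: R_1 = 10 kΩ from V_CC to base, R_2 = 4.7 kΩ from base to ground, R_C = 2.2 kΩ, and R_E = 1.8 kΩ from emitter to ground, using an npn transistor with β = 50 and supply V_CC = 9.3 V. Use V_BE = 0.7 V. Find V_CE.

V_CE ≈ 4.5 V

Thevenize the base divider: V_Th = V_CC·R_2/(R_1+R_2) = 9.3×4.7/14.7 = 2.97 V, R_Th = R_1‖R_2 = 3.2 kΩ.
Base-emitter loop: V_Th = I_B·R_Th + V_BE + (β+1)I_B·R_E, so I_B = (2.97 − 0.7) / (3.2 + 51×1.8) = 0.0239 mA.
I_C = β·I_B = 50×0.0239 = 1.2 mA, and I_E = (β+1)I_B = 1.22 mA.
V_CE = V_CC − I_C·R_C − I_E·R_E = 9.3 − 1.2×2.2 − 1.22×1.8 = 4.47 V.
V_CE = 4.47 V > 0.2 V confirms active-region operation.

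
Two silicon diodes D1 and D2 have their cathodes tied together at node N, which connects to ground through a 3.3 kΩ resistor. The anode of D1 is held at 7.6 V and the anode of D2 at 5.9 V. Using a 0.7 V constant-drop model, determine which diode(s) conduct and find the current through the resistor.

Assume both conduct. Then node N would need to be at both 7.6−0.7 = 6.9 V and 5.9−0.7 = 5.2 V, which is impossible.
Assume only D1 conducts: V_N = 7.6 − 0.7 = 6.9 V, so I_R = 6.9/3.3 = 2.09 mA.
Check D2: its anode-to-cathode voltage is 5.9 − 6.9 = -1 V < 0.7 V, so it is off. The assumption is consistent.

Only D1 conducts; I_R ≈ 2.1 mA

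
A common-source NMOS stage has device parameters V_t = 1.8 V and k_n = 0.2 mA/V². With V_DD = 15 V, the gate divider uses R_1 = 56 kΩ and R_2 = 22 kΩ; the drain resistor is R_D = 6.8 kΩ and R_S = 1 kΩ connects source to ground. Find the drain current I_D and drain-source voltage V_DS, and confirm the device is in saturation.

I_D ≈ 0.41 mA, V_DS ≈ 12 V

V_G = V_DD·R_2/(R_1+R_2) = 15×22/78 = 4.23 V.
Assume saturation: I_D = (k_n/2)(V_GS − V_t)² with V_GS = V_G − I_D·R_S = 4.23 − 1·I_D.
Substituting gives 0.1·I_D² − 1.49·I_D + 0.591 = 0, with roots I_D = 0.409 or 14.5 mA.
The root I_D = 14.5 mA gives V_GS = -10.2 V ≤ V_t, so take I_D = 0.409 mA.
Then V_GS = 3.82 V and V_DS = V_DD − I_D(R_D+R_S) = 15 − 0.409×7.8 = 11.8 V.
Saturation requires V_DS ≥ V_GS − V_t = 2.02 V; 11.8 ≥ 2.02 ✓.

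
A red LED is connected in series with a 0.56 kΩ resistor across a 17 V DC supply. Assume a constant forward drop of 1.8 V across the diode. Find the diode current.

KVL around the loop: 17 = V_D + I·R = 1.8 + I × 0.56 kΩ.
So I = (17 − 1.8) / 0.56 kΩ = 15.2 / 0.56 = 27.1 mA.

I ≈ 27 mA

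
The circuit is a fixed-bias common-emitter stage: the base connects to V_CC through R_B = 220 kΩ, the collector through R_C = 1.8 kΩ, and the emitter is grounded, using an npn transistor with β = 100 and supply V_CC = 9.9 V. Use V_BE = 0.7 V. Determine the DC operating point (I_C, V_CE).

I_C ≈ 4.2 mA, V_CE ≈ 2.4 V

Base loop: V_CC = I_B·R_B + V_BE, so I_B = (9.9 − 0.7)/220 kΩ = 0.0418 mA.
In the active region I_C = β·I_B = 100 × 0.0418 = 4.18 mA.
Collector loop: V_CE = V_CC − I_C·R_C = 9.9 − 4.18×1.8 = 2.37 V.
Since V_CE = 2.37 V > V_CE(sat) ≈ 0.2 V, the transistor is in the active region as assumed.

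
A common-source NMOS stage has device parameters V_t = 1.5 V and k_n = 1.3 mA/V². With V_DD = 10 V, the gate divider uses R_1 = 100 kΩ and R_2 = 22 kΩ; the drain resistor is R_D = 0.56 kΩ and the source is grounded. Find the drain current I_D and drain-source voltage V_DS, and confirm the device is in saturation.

V_G = V_DD·R_2/(R_1+R_2) = 10×22/122 = 1.8 V. With the source grounded, V_GS = V_G = 1.8 V.
Assume saturation: I_D = (k_n/2)(V_GS − V_t)² = (1.3/2)×(1.8 − 1.5)² = 0.65×0.303² = 0.0598 mA.
V_DS = V_DD − I_D·R_D = 10 − 0.0598×0.56 = 9.97 V.
Saturation requires V_DS ≥ V_GS − V_t = 0.303 V; 9.97 ≥ 0.303 ✓.

I_D ≈ 0.06 mA, V_DS ≈ 10 V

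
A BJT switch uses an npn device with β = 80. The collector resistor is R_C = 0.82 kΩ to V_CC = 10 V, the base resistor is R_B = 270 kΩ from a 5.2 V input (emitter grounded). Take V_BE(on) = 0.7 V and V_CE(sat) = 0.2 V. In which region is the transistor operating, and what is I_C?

Assume active. Base-emitter loop: I_B = (V_BB − V_BE)/R_B = (5.2 − 0.7)/270 = 0.0167 mA.
I_C = β·I_B = 80×0.0167 = 1.33 mA.
V_CE = V_CC − I_C·R_C = 10 − 1.33×0.82 = 8.91 V > V_CE(sat), so the active-region assumption holds.

active; I_C ≈ 1.3 mA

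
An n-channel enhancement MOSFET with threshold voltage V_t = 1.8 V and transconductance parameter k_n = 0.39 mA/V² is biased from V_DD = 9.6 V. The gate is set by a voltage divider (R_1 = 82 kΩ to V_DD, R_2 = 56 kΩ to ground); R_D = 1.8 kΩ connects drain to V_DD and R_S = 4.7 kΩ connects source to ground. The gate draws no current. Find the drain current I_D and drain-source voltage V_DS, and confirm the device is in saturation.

I_D ≈ 0.22 mA, V_DS ≈ 8.2 V

V_G = V_DD·R_2/(R_1+R_2) = 9.6×56/138 = 3.9 V.
Assume saturation: I_D = (k_n/2)(V_GS − V_t)² with V_GS = V_G − I_D·R_S = 3.9 − 4.7·I_D.
Substituting gives 4.31·I_D² − 4.84·I_D + 0.856 = 0, with roots I_D = 0.22 or 0.904 mA.
The root I_D = 0.904 mA gives V_GS = -0.353 V ≤ V_t, so take I_D = 0.22 mA.
Then V_GS = 2.86 V and V_DS = V_DD − I_D(R_D+R_S) = 9.6 − 0.22×6.5 = 8.17 V.
Saturation requires V_DS ≥ V_GS − V_t = 1.06 V; 8.17 ≥ 1.06 ✓.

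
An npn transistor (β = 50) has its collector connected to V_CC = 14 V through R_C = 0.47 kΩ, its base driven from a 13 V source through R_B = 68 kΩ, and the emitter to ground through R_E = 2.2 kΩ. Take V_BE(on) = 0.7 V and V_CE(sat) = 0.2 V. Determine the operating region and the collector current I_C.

active; I_C ≈ 3.4 mA

Assume active. Base-emitter loop: I_B = (V_BB − V_BE)/(R_B + (β+1)R_E) = (13 − 0.7)/(68 + 51×2.2) = 0.0683 mA.
I_C = β·I_B = 50×0.0683 = 3.41 mA.
V_CE = V_CC − I_C·R_C − I_E·R_E = 14 − 3.41×0.47 − 3.48×2.2 = 4.74 V > V_CE(sat), so the active-region assumption holds.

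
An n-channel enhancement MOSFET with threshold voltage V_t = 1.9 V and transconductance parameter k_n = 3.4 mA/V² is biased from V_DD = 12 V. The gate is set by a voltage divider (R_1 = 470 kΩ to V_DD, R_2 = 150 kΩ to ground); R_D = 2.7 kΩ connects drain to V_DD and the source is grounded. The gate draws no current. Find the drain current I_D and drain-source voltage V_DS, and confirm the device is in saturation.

V_G = V_DD·R_2/(R_1+R_2) = 12×150/620 = 2.9 V. With the source grounded, V_GS = V_G = 2.9 V.
Assume saturation: I_D = (k_n/2)(V_GS − V_t)² = (3.4/2)×(2.9 − 1.9)² = 1.7×1² = 1.71 mA.
V_DS = V_DD − I_D·R_D = 12 − 1.71×2.7 = 7.38 V.
Saturation requires V_DS ≥ V_GS − V_t = 1 V; 7.38 ≥ 1 ✓.

I_D ≈ 1.7 mA, V_DS ≈ 7.4 V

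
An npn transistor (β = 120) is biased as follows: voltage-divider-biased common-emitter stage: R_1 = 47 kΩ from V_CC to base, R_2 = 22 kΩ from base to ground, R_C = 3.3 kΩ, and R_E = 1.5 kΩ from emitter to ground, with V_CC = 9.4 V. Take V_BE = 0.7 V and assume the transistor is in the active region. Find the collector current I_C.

I_C ≈ 1.4 mA

Thevenize the base divider: V_Th = V_CC·R_2/(R_1+R_2) = 9.4×22/69 = 3 V, R_Th = R_1‖R_2 = 15 kΩ.
Base-emitter loop: V_Th = I_B·R_Th + V_BE + (β+1)I_B·R_E, so I_B = (3 − 0.7) / (15 + 121×1.5) = 0.0117 mA.
I_C = β·I_B = 120×0.0117 = 1.4 mA, and I_E = (β+1)I_B = 1.41 mA.
V_CE = V_CC − I_C·R_C − I_E·R_E = 9.4 − 1.4×3.3 − 1.41×1.5 = 2.65 V.
V_CE = 2.65 V > 0.2 V confirms active-region operation.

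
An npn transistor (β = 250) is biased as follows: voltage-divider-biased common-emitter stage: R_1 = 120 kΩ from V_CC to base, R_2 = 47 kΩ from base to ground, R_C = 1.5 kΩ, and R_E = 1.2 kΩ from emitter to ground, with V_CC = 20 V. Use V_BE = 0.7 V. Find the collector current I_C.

Thevenize the base divider: V_Th = V_CC·R_2/(R_1+R_2) = 20×47/167 = 5.63 V, R_Th = R_1‖R_2 = 33.8 kΩ.
Base-emitter loop: V_Th = I_B·R_Th + V_BE + (β+1)I_B·R_E, so I_B = (5.63 − 0.7) / (33.8 + 251×1.2) = 0.0147 mA.
I_C = β·I_B = 250×0.0147 = 3.68 mA, and I_E = (β+1)I_B = 3.69 mA.
V_CE = V_CC − I_C·R_C − I_E·R_E = 20 − 3.68×1.5 − 3.69×1.2 = 10.1 V.
V_CE = 10.1 V > 0.2 V confirms active-region operation.

I_C ≈ 3.7 mA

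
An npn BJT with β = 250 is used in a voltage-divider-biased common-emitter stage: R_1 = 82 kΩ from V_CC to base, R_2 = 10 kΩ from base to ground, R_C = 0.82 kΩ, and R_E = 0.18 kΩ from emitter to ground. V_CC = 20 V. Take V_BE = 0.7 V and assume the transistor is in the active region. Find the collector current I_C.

Thevenize the base divider: V_Th = V_CC·R_2/(R_1+R_2) = 20×10/92 = 2.17 V, R_Th = R_1‖R_2 = 8.91 kΩ.
Base-emitter loop: V_Th = I_B·R_Th + V_BE + (β+1)I_B·R_E, so I_B = (2.17 − 0.7) / (8.91 + 251×0.18) = 0.0272 mA.
I_C = β·I_B = 250×0.0272 = 6.81 mA, and I_E = (β+1)I_B = 6.84 mA.
V_CE = V_CC − I_C·R_C − I_E·R_E = 20 − 6.81×0.82 − 6.84×0.18 = 13.2 V.
V_CE = 13.2 V > 0.2 V confirms active-region operation.

I_C ≈ 6.8 mA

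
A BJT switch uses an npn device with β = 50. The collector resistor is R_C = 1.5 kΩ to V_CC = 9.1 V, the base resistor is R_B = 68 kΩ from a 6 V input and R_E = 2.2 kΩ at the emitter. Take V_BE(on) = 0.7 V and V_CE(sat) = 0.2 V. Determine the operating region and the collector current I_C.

active; I_C ≈ 1.5 mA

Assume active. Base-emitter loop: I_B = (V_BB − V_BE)/(R_B + (β+1)R_E) = (6 − 0.7)/(68 + 51×2.2) = 0.0294 mA.
I_C = β·I_B = 50×0.0294 = 1.47 mA.
V_CE = V_CC − I_C·R_C − I_E·R_E = 9.1 − 1.47×1.5 − 1.5×2.2 = 3.59 V > V_CE(sat), so the active-region assumption holds.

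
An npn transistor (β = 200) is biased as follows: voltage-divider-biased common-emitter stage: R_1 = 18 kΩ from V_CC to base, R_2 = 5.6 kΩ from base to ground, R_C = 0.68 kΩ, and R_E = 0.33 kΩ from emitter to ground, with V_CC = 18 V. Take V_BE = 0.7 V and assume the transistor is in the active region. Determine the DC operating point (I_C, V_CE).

I_C ≈ 10 mA, V_CE ≈ 7.8 V

Thevenize the base divider: V_Th = V_CC·R_2/(R_1+R_2) = 18×5.6/23.6 = 4.27 V, R_Th = R_1‖R_2 = 4.27 kΩ.
Base-emitter loop: V_Th = I_B·R_Th + V_BE + (β+1)I_B·R_E, so I_B = (4.27 − 0.7) / (4.27 + 201×0.33) = 0.0506 mA.
I_C = β·I_B = 200×0.0506 = 10.1 mA, and I_E = (β+1)I_B = 10.2 mA.
V_CE = V_CC − I_C·R_C − I_E·R_E = 18 − 10.1×0.68 − 10.2×0.33 = 7.77 V.
V_CE = 7.77 V > 0.2 V confirms active-region operation.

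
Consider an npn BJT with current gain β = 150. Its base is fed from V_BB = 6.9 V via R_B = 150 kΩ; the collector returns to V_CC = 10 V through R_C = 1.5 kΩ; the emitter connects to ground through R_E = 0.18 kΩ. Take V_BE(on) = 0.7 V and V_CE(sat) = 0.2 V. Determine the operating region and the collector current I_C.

Assume active. Base-emitter loop: I_B = (V_BB − V_BE)/(R_B + (β+1)R_E) = (6.9 − 0.7)/(150 + 151×0.18) = 0.035 mA.
I_C = β·I_B = 150×0.035 = 5.25 mA.
V_CE = V_CC − I_C·R_C − I_E·R_E = 10 − 5.25×1.5 − 5.28×0.18 = 1.18 V > V_CE(sat), so the active-region assumption holds.

active; I_C ≈ 5.2 mA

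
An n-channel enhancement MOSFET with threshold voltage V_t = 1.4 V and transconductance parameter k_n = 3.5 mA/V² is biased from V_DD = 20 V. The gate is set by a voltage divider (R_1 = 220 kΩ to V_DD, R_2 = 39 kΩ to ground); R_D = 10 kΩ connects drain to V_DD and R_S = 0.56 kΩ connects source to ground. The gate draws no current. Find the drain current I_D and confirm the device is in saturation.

I_D ≈ 1.3 mA

V_G = V_DD·R_2/(R_1+R_2) = 20×39/259 = 3.01 V.
Assume saturation: I_D = (k_n/2)(V_GS − V_t)² with V_GS = V_G − I_D·R_S = 3.01 − 0.56·I_D.
Substituting gives 0.549·I_D² − 4.16·I_D + 4.55 = 0, with roots I_D = 1.32 or 6.25 mA.
The root I_D = 6.25 mA gives V_GS = -0.49 V ≤ V_t, so take I_D = 1.32 mA.
Then V_GS = 2.27 V and V_DS = V_DD − I_D(R_D+R_S) = 20 − 1.32×10.6 = 6.01 V.
Saturation requires V_DS ≥ V_GS − V_t = 0.87 V; 6.01 ≥ 0.87 ✓.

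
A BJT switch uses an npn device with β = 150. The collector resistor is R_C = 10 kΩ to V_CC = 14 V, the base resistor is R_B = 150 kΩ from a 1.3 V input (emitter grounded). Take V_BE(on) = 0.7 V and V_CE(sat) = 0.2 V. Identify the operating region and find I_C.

Assume active. Base-emitter loop: I_B = (V_BB − V_BE)/R_B = (1.3 − 0.7)/150 = 0.004 mA.
I_C = β·I_B = 150×0.004 = 0.6 mA.
V_CE = V_CC − I_C·R_C = 14 − 0.6×10 = 8 V > V_CE(sat), so the active-region assumption holds.

active; I_C ≈ 0.6 mA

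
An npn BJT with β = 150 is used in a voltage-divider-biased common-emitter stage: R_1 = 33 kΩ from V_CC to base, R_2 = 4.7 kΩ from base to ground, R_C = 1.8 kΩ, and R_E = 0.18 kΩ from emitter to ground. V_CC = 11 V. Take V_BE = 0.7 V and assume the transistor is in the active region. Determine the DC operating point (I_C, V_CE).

I_C ≈ 3.2 mA, V_CE ≈ 4.6 V

Thevenize the base divider: V_Th = V_CC·R_2/(R_1+R_2) = 11×4.7/37.7 = 1.37 V, R_Th = R_1‖R_2 = 4.11 kΩ.
Base-emitter loop: V_Th = I_B·R_Th + V_BE + (β+1)I_B·R_E, so I_B = (1.37 − 0.7) / (4.11 + 151×0.18) = 0.0215 mA.
I_C = β·I_B = 150×0.0215 = 3.22 mA, and I_E = (β+1)I_B = 3.24 mA.
V_CE = V_CC − I_C·R_C − I_E·R_E = 11 − 3.22×1.8 − 3.24×0.18 = 4.62 V.
V_CE = 4.62 V > 0.2 V confirms active-region operation.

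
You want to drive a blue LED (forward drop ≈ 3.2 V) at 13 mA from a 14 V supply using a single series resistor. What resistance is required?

R ≈ 0.83 kΩ

The resistor drops V_S − V_D = 14 − 3.2 = 10.8 V at 13 mA.
R = 10.8 V / 13 mA = 0.831 kΩ.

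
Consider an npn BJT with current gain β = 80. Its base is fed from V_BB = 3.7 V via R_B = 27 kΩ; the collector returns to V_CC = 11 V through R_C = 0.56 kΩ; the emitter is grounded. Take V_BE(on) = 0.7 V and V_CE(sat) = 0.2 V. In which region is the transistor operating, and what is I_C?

Assume active. Base-emitter loop: I_B = (V_BB − V_BE)/R_B = (3.7 − 0.7)/27 = 0.111 mA.
I_C = β·I_B = 80×0.111 = 8.89 mA.
V_CE = V_CC − I_C·R_C = 11 − 8.89×0.56 = 6.02 V > V_CE(sat), so the active-region assumption holds.

active; I_C ≈ 8.9 mA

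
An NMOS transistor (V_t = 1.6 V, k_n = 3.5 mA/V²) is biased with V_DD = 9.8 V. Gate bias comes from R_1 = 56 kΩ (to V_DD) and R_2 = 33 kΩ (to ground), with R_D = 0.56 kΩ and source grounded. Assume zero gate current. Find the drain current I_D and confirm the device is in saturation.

V_G = V_DD·R_2/(R_1+R_2) = 9.8×33/89 = 3.63 V. With the source grounded, V_GS = V_G = 3.63 V.
Assume saturation: I_D = (k_n/2)(V_GS − V_t)² = (3.5/2)×(3.63 − 1.6)² = 1.75×2.03² = 7.24 mA.
V_DS = V_DD − I_D·R_D = 9.8 − 7.24×0.56 = 5.75 V.
Saturation requires V_DS ≥ V_GS − V_t = 2.03 V; 5.75 ≥ 2.03 ✓.

I_D ≈ 7.2 mA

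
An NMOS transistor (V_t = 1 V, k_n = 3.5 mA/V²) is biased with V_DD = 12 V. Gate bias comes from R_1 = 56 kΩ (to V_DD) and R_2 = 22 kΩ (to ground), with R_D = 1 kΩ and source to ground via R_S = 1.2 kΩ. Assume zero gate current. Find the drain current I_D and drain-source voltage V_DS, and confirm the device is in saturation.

I_D ≈ 1.3 mA, V_DS ≈ 9.2 V

V_G = V_DD·R_2/(R_1+R_2) = 12×22/78 = 3.38 V.
Assume saturation: I_D = (k_n/2)(V_GS − V_t)² with V_GS = V_G − I_D·R_S = 3.38 − 1.2·I_D.
Substituting gives 2.52·I_D² − 11·I_D + 9.95 = 0, with roots I_D = 1.28 or 3.1 mA.
The root I_D = 3.1 mA gives V_GS = -0.33 V ≤ V_t, so take I_D = 1.28 mA.
Then V_GS = 1.85 V and V_DS = V_DD − I_D(R_D+R_S) = 12 − 1.28×2.2 = 9.19 V.
Saturation requires V_DS ≥ V_GS − V_t = 0.854 V; 9.19 ≥ 0.854 ✓.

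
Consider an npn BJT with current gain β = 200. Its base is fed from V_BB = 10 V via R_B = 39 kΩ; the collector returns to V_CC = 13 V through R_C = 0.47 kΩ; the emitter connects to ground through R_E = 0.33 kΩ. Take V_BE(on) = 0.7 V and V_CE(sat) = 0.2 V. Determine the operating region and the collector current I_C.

Assume active: I_B = (10 − 0.7)/(39 + 201×0.33) = 0.0883 mA, I_C = β·I_B = 17.7 mA.
Then V_CE = 13 − 17.7×0.47 − 17.7×0.33 = -1.16 V < 0.2 V — the active assumption fails.
Re-solve with V_CE = 0.2 V. KCL at the emitter: V_E/R_E = (V_BB−0.7−V_E)/R_B + (V_CC−0.2−V_E)/R_C, giving V_E = 5.3 V.
I_C = (V_CC − 0.2 − V_E)/R_C = (12.8 − 5.3)/0.47 = 16 mA.
Check: I_B = (9.3 − 5.3)/39 = 0.103 mA, and β·I_B = 20.5 mA > I_C, confirming saturation.

saturation; I_C ≈ 16 mA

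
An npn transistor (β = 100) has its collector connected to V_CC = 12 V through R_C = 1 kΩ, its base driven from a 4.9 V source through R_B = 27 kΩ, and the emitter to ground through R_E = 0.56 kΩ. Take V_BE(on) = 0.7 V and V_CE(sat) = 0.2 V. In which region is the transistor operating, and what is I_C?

active; I_C ≈ 5 mA

Assume active. Base-emitter loop: I_B = (V_BB − V_BE)/(R_B + (β+1)R_E) = (4.9 − 0.7)/(27 + 101×0.56) = 0.0503 mA.
I_C = β·I_B = 100×0.0503 = 5.03 mA.
V_CE = V_CC − I_C·R_C − I_E·R_E = 12 − 5.03×1 − 5.08×0.56 = 4.13 V > V_CE(sat), so the active-region assumption holds.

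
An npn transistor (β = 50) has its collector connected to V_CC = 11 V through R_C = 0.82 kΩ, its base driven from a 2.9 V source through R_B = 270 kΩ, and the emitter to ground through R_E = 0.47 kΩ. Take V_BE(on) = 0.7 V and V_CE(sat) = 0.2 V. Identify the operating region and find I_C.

Assume active. Base-emitter loop: I_B = (V_BB − V_BE)/(R_B + (β+1)R_E) = (2.9 − 0.7)/(270 + 51×0.47) = 0.00748 mA.
I_C = β·I_B = 50×0.00748 = 0.374 mA.
V_CE = V_CC − I_C·R_C − I_E·R_E = 11 − 0.374×0.82 − 0.382×0.47 = 10.5 V > V_CE(sat), so the active-region assumption holds.

active; I_C ≈ 0.37 mA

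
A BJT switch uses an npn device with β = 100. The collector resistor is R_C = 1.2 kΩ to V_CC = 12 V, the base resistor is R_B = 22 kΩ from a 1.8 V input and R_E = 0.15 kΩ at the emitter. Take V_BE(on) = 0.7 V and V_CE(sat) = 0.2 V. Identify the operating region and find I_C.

active; I_C ≈ 3 mA

Assume active. Base-emitter loop: I_B = (V_BB − V_BE)/(R_B + (β+1)R_E) = (1.8 − 0.7)/(22 + 101×0.15) = 0.0296 mA.
I_C = β·I_B = 100×0.0296 = 2.96 mA.
V_CE = V_CC − I_C·R_C − I_E·R_E = 12 − 2.96×1.2 − 2.99×0.15 = 8 V > V_CE(sat), so the active-region assumption holds.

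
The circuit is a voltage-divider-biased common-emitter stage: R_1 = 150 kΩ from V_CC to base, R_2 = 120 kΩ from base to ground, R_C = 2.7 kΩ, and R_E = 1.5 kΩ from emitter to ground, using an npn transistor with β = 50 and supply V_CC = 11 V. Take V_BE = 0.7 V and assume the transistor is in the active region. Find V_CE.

Thevenize the base divider: V_Th = V_CC·R_2/(R_1+R_2) = 11×120/270 = 4.89 V, R_Th = R_1‖R_2 = 66.7 kΩ.
Base-emitter loop: V_Th = I_B·R_Th + V_BE + (β+1)I_B·R_E, so I_B = (4.89 − 0.7) / (66.7 + 51×1.5) = 0.0293 mA.
I_C = β·I_B = 50×0.0293 = 1.46 mA, and I_E = (β+1)I_B = 1.49 mA.
V_CE = V_CC − I_C·R_C − I_E·R_E = 11 − 1.46×2.7 − 1.49×1.5 = 4.81 V.
V_CE = 4.81 V > 0.2 V confirms active-region operation.

V_CE ≈ 4.8 V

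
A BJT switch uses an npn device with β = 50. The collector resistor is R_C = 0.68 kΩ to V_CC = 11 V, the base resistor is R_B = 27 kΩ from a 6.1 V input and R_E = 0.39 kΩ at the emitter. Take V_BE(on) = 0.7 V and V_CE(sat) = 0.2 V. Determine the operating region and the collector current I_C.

Assume active. Base-emitter loop: I_B = (V_BB − V_BE)/(R_B + (β+1)R_E) = (6.1 − 0.7)/(27 + 51×0.39) = 0.115 mA.
I_C = β·I_B = 50×0.115 = 5.76 mA.
V_CE = V_CC − I_C·R_C − I_E·R_E = 11 − 5.76×0.68 − 5.87×0.39 = 4.79 V > V_CE(sat), so the active-region assumption holds.

active; I_C ≈ 5.8 mA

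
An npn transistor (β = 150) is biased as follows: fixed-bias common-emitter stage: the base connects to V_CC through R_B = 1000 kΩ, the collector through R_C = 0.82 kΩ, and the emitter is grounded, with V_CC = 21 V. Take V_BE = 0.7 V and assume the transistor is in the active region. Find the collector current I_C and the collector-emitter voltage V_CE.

Base loop: V_CC = I_B·R_B + V_BE, so I_B = (21 − 0.7)/1000 kΩ = 0.0203 mA.
In the active region I_C = β·I_B = 150 × 0.0203 = 3.05 mA.
Collector loop: V_CE = V_CC − I_C·R_C = 21 − 3.05×0.82 = 18.5 V.
Since V_CE = 18.5 V > V_CE(sat) ≈ 0.2 V, the transistor is in the active region as assumed.

I_C ≈ 3 mA, V_CE ≈ 19 V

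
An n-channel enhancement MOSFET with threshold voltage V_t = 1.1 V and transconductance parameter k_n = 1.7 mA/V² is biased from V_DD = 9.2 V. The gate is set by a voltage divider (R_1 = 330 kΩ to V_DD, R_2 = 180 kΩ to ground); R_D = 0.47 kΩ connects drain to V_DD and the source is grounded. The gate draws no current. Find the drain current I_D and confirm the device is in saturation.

V_G = V_DD·R_2/(R_1+R_2) = 9.2×180/510 = 3.25 V. With the source grounded, V_GS = V_G = 3.25 V.
Assume saturation: I_D = (k_n/2)(V_GS − V_t)² = (1.7/2)×(3.25 − 1.1)² = 0.85×2.15² = 3.92 mA.
V_DS = V_DD − I_D·R_D = 9.2 − 3.92×0.47 = 7.36 V.
Saturation requires V_DS ≥ V_GS − V_t = 2.15 V; 7.36 ≥ 2.15 ✓.

I_D ≈ 3.9 mA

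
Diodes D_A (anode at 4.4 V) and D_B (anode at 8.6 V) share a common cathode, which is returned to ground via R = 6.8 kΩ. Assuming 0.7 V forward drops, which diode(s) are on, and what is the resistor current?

Assume both conduct. Then node N would need to be at both 4.4−0.7 = 3.7 V and 8.6−0.7 = 7.9 V, which is impossible.
Assume only D_B conducts: V_N = 8.6 − 0.7 = 7.9 V, so I_R = 7.9/6.8 = 1.16 mA.
Check D_A: its anode-to-cathode voltage is 4.4 − 7.9 = -3.5 V < 0.7 V, so it is off. The assumption is consistent.

Only D_B conducts; I_R ≈ 1.2 mA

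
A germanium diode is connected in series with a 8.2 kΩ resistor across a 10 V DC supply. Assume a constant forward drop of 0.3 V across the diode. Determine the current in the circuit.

I ≈ 1.2 mA

KVL around the loop: 10 = V_D + I·R = 0.3 + I × 8.2 kΩ.
So I = (10 − 0.3) / 8.2 kΩ = 9.7 / 8.2 = 1.18 mA.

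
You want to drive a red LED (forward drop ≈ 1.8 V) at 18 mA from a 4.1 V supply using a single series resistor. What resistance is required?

The resistor drops V_S − V_D = 4.1 − 1.8 = 2.3 V at 18 mA.
R = 2.3 V / 18 mA = 0.128 kΩ.

R ≈ 0.13 kΩ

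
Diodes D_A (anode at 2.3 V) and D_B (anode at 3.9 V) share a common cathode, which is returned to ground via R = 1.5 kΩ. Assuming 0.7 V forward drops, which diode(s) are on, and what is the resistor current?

Assume both conduct. Then node N would need to be at both 2.3−0.7 = 1.6 V and 3.9−0.7 = 3.2 V, which is impossible.
Assume only D_B conducts: V_N = 3.9 − 0.7 = 3.2 V, so I_R = 3.2/1.5 = 2.13 mA.
Check D_A: its anode-to-cathode voltage is 2.3 − 3.2 = -0.9 V < 0.7 V, so it is off. The assumption is consistent.

Only D_B conducts; I_R ≈ 2.1 mA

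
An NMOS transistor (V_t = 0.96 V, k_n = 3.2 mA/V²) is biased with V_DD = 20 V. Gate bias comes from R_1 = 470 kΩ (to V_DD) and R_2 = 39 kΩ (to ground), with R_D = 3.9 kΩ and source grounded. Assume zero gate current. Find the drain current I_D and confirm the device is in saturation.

I_D ≈ 0.52 mA

V_G = V_DD·R_2/(R_1+R_2) = 20×39/509 = 1.53 V. With the source grounded, V_GS = V_G = 1.53 V.
Assume saturation: I_D = (k_n/2)(V_GS − V_t)² = (3.2/2)×(1.53 − 0.96)² = 1.6×0.572² = 0.524 mA.
V_DS = V_DD − I_D·R_D = 20 − 0.524×3.9 = 18 V.
Saturation requires V_DS ≥ V_GS − V_t = 0.572 V; 18 ≥ 0.572 ✓.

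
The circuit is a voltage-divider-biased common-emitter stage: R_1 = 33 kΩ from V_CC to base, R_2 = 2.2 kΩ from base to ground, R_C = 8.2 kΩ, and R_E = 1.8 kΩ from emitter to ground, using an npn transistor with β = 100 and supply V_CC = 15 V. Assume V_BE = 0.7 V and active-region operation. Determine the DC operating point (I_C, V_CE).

I_C ≈ 0.13 mA, V_CE ≈ 14 V

Thevenize the base divider: V_Th = V_CC·R_2/(R_1+R_2) = 15×2.2/35.2 = 0.937 V, R_Th = R_1‖R_2 = 2.06 kΩ.
Base-emitter loop: V_Th = I_B·R_Th + V_BE + (β+1)I_B·R_E, so I_B = (0.937 − 0.7) / (2.06 + 101×1.8) = 0.00129 mA.
I_C = β·I_B = 100×0.00129 = 0.129 mA, and I_E = (β+1)I_B = 0.13 mA.
V_CE = V_CC − I_C·R_C − I_E·R_E = 15 − 0.129×8.2 − 0.13×1.8 = 13.7 V.
V_CE = 13.7 V > 0.2 V confirms active-region operation.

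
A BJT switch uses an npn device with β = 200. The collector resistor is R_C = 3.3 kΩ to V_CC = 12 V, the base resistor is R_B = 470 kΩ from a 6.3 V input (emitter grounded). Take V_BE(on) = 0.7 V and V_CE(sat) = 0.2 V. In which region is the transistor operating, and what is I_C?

Assume active. Base-emitter loop: I_B = (V_BB − V_BE)/R_B = (6.3 − 0.7)/470 = 0.0119 mA.
I_C = β·I_B = 200×0.0119 = 2.38 mA.
V_CE = V_CC − I_C·R_C = 12 − 2.38×3.3 = 4.14 V > V_CE(sat), so the active-region assumption holds.

active; I_C ≈ 2.4 mA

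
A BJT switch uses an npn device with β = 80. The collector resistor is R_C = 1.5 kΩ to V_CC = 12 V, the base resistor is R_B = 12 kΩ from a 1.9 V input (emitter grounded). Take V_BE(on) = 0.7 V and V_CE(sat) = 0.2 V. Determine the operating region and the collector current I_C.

Assume active: I_B = (1.9 − 0.7)/12 = 0.1 mA, giving I_C = β·I_B = 8 mA.
But then V_CE = 12 − 8×1.5 = 0.00000000000000178 V < V_CE(sat) = 0.2 V — impossible in the active region.
So the transistor is saturated. With V_CE = 0.2 V, I_C = (V_CC − 0.2)/R_C = 11.8/1.5 = 7.87 mA.
Check: β·I_B = 8 mA > I_C = 7.87 mA, confirming saturation.

saturation; I_C ≈ 7.9 mA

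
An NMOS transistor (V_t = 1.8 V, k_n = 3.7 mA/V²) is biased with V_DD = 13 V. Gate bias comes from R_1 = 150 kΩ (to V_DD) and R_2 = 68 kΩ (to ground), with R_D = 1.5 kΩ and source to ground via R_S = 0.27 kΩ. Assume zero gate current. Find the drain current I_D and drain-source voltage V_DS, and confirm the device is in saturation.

V_G = V_DD·R_2/(R_1+R_2) = 13×68/218 = 4.06 V.
Assume saturation: I_D = (k_n/2)(V_GS − V_t)² with V_GS = V_G − I_D·R_S = 4.06 − 0.27·I_D.
Substituting gives 0.135·I_D² − 3.25·I_D + 9.41 = 0, with roots I_D = 3.36 or 20.8 mA.
The root I_D = 20.8 mA gives V_GS = -1.55 V ≤ V_t, so take I_D = 3.36 mA.
Then V_GS = 3.15 V and V_DS = V_DD − I_D(R_D+R_S) = 13 − 3.36×1.77 = 7.05 V.
Saturation requires V_DS ≥ V_GS − V_t = 1.35 V; 7.05 ≥ 1.35 ✓.

I_D ≈ 3.4 mA, V_DS ≈ 7.1 V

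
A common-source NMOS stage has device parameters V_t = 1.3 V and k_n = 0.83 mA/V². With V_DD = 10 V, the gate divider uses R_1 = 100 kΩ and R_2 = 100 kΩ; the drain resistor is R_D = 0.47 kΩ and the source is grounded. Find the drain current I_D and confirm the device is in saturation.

I_D ≈ 5.7 mA

V_G = V_DD·R_2/(R_1+R_2) = 10×100/200 = 5 V. With the source grounded, V_GS = V_G = 5 V.
Assume saturation: I_D = (k_n/2)(V_GS − V_t)² = (0.83/2)×(5 − 1.3)² = 0.415×3.7² = 5.68 mA.
V_DS = V_DD − I_D·R_D = 10 − 5.68×0.47 = 7.33 V.
Saturation requires V_DS ≥ V_GS − V_t = 3.7 V; 7.33 ≥ 3.7 ✓.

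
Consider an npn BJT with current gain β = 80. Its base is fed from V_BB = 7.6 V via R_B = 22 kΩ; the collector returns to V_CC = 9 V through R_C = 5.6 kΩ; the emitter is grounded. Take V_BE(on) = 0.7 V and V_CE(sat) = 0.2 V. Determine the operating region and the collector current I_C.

saturation; I_C ≈ 1.6 mA

Assume active: I_B = (7.6 − 0.7)/22 = 0.314 mA, giving I_C = β·I_B = 25.1 mA.
But then V_CE = 9 − 25.1×5.6 = -132 V < V_CE(sat) = 0.2 V — impossible in the active region.
So the transistor is saturated. With V_CE = 0.2 V, I_C = (V_CC − 0.2)/R_C = 8.8/5.6 = 1.57 mA.
Check: β·I_B = 25.1 mA > I_C = 1.57 mA, confirming saturation.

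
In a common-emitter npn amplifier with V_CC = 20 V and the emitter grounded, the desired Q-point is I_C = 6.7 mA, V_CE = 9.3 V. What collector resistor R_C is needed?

Collector loop: V_CC = I_C·R_C + V_CE.
R_C = (V_CC − V_CE)/I_C = (20 − 9.3)/6.7 = 1.6 kΩ.

R_C ≈ 1.6 kΩ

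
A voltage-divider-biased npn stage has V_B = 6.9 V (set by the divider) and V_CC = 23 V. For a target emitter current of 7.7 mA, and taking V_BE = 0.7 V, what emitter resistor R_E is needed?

R_E ≈ 0.81 kΩ

V_E = V_B − V_BE = 6.9 − 0.7 = 6.2 V.
R_E = V_E / I_E = 6.2 / 7.7 = 0.805 kΩ.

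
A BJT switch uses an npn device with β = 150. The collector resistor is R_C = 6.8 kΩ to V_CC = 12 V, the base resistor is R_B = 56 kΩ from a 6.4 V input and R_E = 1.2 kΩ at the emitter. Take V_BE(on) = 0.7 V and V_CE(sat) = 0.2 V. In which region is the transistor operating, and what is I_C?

saturation; I_C ≈ 1.5 mA

Assume active: I_B = (6.4 − 0.7)/(56 + 151×1.2) = 0.024 mA, I_C = β·I_B = 3.6 mA.
Then V_CE = 12 − 3.6×6.8 − 3.63×1.2 = -16.9 V < 0.2 V — the active assumption fails.
Re-solve with V_CE = 0.2 V. KCL at the emitter: V_E/R_E = (V_BB−0.7−V_E)/R_B + (V_CC−0.2−V_E)/R_C, giving V_E = 1.84 V.
I_C = (V_CC − 0.2 − V_E)/R_C = (11.8 − 1.84)/6.8 = 1.46 mA.
Check: I_B = (5.7 − 1.84)/56 = 0.0689 mA, and β·I_B = 10.3 mA > I_C, confirming saturation.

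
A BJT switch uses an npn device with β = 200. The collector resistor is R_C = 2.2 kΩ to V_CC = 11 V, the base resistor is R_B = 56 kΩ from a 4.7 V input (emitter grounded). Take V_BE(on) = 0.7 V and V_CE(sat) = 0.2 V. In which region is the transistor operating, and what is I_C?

saturation; I_C ≈ 4.9 mA

Assume active: I_B = (4.7 − 0.7)/56 = 0.0714 mA, giving I_C = β·I_B = 14.3 mA.
But then V_CE = 11 − 14.3×2.2 = -20.4 V < V_CE(sat) = 0.2 V — impossible in the active region.
So the transistor is saturated. With V_CE = 0.2 V, I_C = (V_CC − 0.2)/R_C = 10.8/2.2 = 4.91 mA.
Check: β·I_B = 14.3 mA > I_C = 4.91 mA, confirming saturation.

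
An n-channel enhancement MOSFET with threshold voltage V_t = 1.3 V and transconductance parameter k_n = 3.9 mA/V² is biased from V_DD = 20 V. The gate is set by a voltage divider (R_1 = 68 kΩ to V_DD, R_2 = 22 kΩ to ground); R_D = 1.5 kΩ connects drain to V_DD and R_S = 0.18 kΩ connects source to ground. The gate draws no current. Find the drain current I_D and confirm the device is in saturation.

I_D ≈ 8.4 mA

V_G = V_DD·R_2/(R_1+R_2) = 20×22/90 = 4.89 V.
Assume saturation: I_D = (k_n/2)(V_GS − V_t)² with V_GS = V_G − I_D·R_S = 4.89 − 0.18·I_D.
Substituting gives 0.0632·I_D² − 3.52·I_D + 25.1 = 0, with roots I_D = 8.4 or 47.3 mA.
The root I_D = 47.3 mA gives V_GS = -3.63 V ≤ V_t, so take I_D = 8.4 mA.
Then V_GS = 3.38 V and V_DS = V_DD − I_D(R_D+R_S) = 20 − 8.4×1.68 = 5.88 V.
Saturation requires V_DS ≥ V_GS − V_t = 2.08 V; 5.88 ≥ 2.08 ✓.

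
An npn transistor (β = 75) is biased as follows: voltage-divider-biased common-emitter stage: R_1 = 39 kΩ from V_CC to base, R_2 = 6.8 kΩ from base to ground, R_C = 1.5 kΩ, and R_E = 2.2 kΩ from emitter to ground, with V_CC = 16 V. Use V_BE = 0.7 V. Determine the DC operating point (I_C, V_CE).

Thevenize the base divider: V_Th = V_CC·R_2/(R_1+R_2) = 16×6.8/45.8 = 2.38 V, R_Th = R_1‖R_2 = 5.79 kΩ.
Base-emitter loop: V_Th = I_B·R_Th + V_BE + (β+1)I_B·R_E, so I_B = (2.38 − 0.7) / (5.79 + 76×2.2) = 0.00969 mA.
I_C = β·I_B = 75×0.00969 = 0.726 mA, and I_E = (β+1)I_B = 0.736 mA.
V_CE = V_CC − I_C·R_C − I_E·R_E = 16 − 0.726×1.5 − 0.736×2.2 = 13.3 V.
V_CE = 13.3 V > 0.2 V confirms active-region operation.

I_C ≈ 0.73 mA, V_CE ≈ 13 V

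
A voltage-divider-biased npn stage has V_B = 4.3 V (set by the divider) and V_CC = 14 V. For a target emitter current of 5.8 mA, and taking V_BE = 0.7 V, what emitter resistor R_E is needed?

V_E = V_B − V_BE = 4.3 − 0.7 = 3.6 V.
R_E = V_E / I_E = 3.6 / 5.8 = 0.621 kΩ.

R_E ≈ 0.62 kΩ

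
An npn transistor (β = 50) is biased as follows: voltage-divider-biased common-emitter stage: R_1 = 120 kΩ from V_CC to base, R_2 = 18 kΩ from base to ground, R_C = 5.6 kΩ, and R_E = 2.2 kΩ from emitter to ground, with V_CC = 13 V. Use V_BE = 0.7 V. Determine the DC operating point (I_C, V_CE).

I_C ≈ 0.39 mA, V_CE ≈ 9.9 V

Thevenize the base divider: V_Th = V_CC·R_2/(R_1+R_2) = 13×18/138 = 1.7 V, R_Th = R_1‖R_2 = 15.7 kΩ.
Base-emitter loop: V_Th = I_B·R_Th + V_BE + (β+1)I_B·R_E, so I_B = (1.7 − 0.7) / (15.7 + 51×2.2) = 0.00779 mA.
I_C = β·I_B = 50×0.00779 = 0.389 mA, and I_E = (β+1)I_B = 0.397 mA.
V_CE = V_CC − I_C·R_C − I_E·R_E = 13 − 0.389×5.6 − 0.397×2.2 = 9.95 V.
V_CE = 9.95 V > 0.2 V confirms active-region operation.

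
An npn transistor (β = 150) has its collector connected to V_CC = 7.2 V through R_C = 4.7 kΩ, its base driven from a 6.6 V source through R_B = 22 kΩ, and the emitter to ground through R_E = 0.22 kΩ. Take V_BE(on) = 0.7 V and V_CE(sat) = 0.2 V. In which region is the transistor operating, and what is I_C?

Assume active: I_B = (6.6 − 0.7)/(22 + 151×0.22) = 0.107 mA, I_C = β·I_B = 16 mA.
Then V_CE = 7.2 − 16×4.7 − 16.1×0.22 = -71.7 V < 0.2 V — the active assumption fails.
Re-solve with V_CE = 0.2 V. KCL at the emitter: V_E/R_E = (V_BB−0.7−V_E)/R_B + (V_CC−0.2−V_E)/R_C, giving V_E = 0.366 V.
I_C = (V_CC − 0.2 − V_E)/R_C = (7 − 0.366)/4.7 = 1.41 mA.
Check: I_B = (5.9 − 0.366)/22 = 0.252 mA, and β·I_B = 37.7 mA > I_C, confirming saturation.

saturation; I_C ≈ 1.4 mA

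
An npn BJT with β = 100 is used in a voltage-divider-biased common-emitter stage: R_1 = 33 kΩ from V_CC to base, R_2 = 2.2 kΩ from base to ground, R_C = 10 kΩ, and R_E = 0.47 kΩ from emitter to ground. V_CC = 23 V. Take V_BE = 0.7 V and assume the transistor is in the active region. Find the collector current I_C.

Thevenize the base divider: V_Th = V_CC·R_2/(R_1+R_2) = 23×2.2/35.2 = 1.44 V, R_Th = R_1‖R_2 = 2.06 kΩ.
Base-emitter loop: V_Th = I_B·R_Th + V_BE + (β+1)I_B·R_E, so I_B = (1.44 − 0.7) / (2.06 + 101×0.47) = 0.0149 mA.
I_C = β·I_B = 100×0.0149 = 1.49 mA, and I_E = (β+1)I_B = 1.5 mA.
V_CE = V_CC − I_C·R_C − I_E·R_E = 23 − 1.49×10 − 1.5×0.47 = 7.4 V.
V_CE = 7.4 V > 0.2 V confirms active-region operation.

I_C ≈ 1.5 mA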